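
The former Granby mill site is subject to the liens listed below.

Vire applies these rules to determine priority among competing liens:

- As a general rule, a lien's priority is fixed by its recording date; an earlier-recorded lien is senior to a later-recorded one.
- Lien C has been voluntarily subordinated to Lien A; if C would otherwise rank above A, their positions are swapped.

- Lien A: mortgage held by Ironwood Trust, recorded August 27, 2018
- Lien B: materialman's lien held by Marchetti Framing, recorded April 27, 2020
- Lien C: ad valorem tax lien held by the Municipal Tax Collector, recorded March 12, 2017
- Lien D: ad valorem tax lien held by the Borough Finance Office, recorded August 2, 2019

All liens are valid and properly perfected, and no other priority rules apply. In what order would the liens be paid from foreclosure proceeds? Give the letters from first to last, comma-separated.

A, C, D, B

By effective date, earliest first: C (March 12, 2017), A (August 27, 2018), D (August 2, 2019), B (April 27, 2020).
C is senior to A before the subordination, so the two trade places.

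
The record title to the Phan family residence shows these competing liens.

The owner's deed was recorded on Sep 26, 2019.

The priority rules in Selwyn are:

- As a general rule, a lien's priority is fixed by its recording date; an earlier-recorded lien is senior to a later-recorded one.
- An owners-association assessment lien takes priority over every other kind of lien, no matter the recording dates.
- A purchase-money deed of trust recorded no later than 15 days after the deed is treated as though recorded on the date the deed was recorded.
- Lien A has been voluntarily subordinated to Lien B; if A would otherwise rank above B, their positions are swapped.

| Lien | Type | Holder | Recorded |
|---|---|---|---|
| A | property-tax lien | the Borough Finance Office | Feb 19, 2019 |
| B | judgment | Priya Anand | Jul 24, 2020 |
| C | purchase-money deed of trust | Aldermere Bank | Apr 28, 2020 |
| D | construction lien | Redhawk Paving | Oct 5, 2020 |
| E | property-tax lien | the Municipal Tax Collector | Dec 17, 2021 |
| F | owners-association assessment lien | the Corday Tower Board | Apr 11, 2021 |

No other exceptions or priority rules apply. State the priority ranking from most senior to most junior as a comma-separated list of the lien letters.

F, B, C, A, D, E

Effective dates: C missed the 15-day window (215 days after the deed), so its recording date stands.
As an owners-association assessment lien, F is senior to every other lien.
The other liens, earliest effective date first: A (Feb 19, 2019), C (Apr 28, 2020), B (Jul 24, 2020), D (Oct 5, 2020), E (Dec 17, 2021).
A would otherwise be senior to B, so under the subordination agreement A and B exchange positions.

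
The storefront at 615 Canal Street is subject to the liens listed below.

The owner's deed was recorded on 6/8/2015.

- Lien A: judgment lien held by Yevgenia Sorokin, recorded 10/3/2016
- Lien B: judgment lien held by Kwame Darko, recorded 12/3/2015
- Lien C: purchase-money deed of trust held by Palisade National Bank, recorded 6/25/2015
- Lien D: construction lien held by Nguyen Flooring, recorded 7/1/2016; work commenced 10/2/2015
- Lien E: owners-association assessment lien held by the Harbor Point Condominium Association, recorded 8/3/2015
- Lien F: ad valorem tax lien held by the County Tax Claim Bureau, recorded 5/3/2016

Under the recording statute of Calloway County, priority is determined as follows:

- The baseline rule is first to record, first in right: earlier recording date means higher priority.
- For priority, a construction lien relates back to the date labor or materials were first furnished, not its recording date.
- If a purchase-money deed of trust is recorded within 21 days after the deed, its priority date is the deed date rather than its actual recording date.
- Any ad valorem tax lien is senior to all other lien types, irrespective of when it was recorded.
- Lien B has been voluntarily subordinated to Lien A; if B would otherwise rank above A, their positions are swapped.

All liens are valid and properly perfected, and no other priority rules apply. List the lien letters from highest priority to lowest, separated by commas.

F, C, E, D, A, B

Effective dates after the stated exceptions: C relates back to the deed date 6/8/2015; D relates back to 10/2/2015 (work commenced).
As an ad valorem tax lien, F is senior to every other lien.
Among the remaining liens, by effective date: C (6/8/2015), E (8/3/2015), D (10/2/2015), B (12/3/2015), A (10/3/2016).
Because B would otherwise rank above A, the subordination swaps them.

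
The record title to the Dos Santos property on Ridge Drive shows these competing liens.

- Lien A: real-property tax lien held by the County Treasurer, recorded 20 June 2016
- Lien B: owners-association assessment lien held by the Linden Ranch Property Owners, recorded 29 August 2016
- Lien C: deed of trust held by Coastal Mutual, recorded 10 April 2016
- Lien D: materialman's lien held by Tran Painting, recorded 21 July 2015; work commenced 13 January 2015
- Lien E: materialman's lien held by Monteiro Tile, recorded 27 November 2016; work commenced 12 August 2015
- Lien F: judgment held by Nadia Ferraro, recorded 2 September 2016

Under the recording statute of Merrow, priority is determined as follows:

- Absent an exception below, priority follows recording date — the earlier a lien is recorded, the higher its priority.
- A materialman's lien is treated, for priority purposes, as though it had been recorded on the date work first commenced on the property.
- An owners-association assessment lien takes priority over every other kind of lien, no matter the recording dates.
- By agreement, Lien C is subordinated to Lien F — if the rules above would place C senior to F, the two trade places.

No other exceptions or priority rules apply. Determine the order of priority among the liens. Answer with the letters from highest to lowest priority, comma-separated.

First, effective dates: D is treated as recorded 13 January 2015, the work-commencement date; E's effective date is 12 August 2015, when work began.
B is an owners-association assessment lien, so it outranks all other liens regardless of date.
Among the remaining liens, by effective date: D (13 January 2015), E (12 August 2015), C (10 April 2016), A (20 June 2016), F (2 September 2016).
The subordination applies — C was senior to F — so C and F swap.

B, D, E, F, A, C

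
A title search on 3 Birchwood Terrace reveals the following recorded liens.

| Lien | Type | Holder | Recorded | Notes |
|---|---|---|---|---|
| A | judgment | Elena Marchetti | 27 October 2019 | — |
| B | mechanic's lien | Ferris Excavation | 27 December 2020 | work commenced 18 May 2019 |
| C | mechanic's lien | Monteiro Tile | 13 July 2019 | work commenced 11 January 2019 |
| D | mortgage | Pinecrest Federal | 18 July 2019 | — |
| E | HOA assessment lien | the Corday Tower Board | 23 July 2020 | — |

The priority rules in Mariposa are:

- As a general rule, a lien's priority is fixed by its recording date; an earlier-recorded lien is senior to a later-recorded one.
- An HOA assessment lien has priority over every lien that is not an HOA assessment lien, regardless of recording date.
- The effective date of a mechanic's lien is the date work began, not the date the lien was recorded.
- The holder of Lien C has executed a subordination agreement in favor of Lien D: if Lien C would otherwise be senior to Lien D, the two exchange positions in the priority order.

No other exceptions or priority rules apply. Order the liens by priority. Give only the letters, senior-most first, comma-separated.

E, D, B, C, A

Effective dates after the stated exceptions: B relates back to 18 May 2019 (work commenced); C's effective date is 11 January 2019, when work began.
E is an HOA assessment lien and takes priority over every other lien.
Ordering the rest by effective date: C (11 January 2019), B (18 May 2019), D (18 July 2019), A (27 October 2019).
The subordination applies — C was senior to D — so C and D swap.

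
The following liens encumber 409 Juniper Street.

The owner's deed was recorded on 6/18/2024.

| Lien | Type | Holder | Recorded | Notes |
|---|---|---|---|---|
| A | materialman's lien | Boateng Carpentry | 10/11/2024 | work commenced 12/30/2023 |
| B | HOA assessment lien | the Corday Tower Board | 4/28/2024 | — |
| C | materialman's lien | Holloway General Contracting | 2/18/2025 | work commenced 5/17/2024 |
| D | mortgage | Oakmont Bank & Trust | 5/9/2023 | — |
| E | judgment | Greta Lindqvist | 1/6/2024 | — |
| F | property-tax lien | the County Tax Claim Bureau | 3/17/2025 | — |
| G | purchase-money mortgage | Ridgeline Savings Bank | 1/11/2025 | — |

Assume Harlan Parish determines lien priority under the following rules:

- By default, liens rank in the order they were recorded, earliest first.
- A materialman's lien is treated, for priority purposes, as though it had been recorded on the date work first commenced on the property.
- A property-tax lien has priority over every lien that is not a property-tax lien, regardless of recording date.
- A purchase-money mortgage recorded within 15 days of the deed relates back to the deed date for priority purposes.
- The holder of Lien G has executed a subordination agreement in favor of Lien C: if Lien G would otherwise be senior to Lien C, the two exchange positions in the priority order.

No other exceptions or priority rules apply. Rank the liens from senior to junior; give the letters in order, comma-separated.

Adjusting effective dates: A is treated as recorded 12/30/2023, the work-commencement date; C relates back to 5/17/2024 (work commenced); G was recorded 207 days after the deed — beyond 15 days — so no relation-back applies.
F is a property-tax lien, so it outranks all other liens regardless of date.
Ordering the rest by effective date: D (5/9/2023), A (12/30/2023), E (1/6/2024), B (4/28/2024), C (5/17/2024), G (1/11/2025).
G is already junior to C, so the subordination agreement changes nothing.

F, D, A, E, B, C, G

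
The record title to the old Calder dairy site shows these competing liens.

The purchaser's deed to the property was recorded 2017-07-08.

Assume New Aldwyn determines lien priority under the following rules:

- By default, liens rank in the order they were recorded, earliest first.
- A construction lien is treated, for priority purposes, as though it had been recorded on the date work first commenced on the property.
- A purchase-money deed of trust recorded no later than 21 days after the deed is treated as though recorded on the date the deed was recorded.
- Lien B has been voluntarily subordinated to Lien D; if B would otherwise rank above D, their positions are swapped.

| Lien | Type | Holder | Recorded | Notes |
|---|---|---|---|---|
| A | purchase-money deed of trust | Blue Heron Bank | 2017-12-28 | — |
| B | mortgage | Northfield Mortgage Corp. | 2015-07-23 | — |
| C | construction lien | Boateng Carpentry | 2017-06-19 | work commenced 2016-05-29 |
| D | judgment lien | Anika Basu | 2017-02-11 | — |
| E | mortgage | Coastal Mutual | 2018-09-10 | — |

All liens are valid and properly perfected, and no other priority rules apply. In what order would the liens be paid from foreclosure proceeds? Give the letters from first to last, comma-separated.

D, C, B, A, E

Effective dates: A was recorded 173 days after the deed — beyond 21 days — so no relation-back applies; C's effective date is 2016-05-29, when work began.
By effective date: B (2015-07-23), C (2016-05-29), D (2017-02-11), A (2017-12-28), E (2018-09-10).
B would otherwise be senior to D, so under the subordination agreement B and D exchange positions.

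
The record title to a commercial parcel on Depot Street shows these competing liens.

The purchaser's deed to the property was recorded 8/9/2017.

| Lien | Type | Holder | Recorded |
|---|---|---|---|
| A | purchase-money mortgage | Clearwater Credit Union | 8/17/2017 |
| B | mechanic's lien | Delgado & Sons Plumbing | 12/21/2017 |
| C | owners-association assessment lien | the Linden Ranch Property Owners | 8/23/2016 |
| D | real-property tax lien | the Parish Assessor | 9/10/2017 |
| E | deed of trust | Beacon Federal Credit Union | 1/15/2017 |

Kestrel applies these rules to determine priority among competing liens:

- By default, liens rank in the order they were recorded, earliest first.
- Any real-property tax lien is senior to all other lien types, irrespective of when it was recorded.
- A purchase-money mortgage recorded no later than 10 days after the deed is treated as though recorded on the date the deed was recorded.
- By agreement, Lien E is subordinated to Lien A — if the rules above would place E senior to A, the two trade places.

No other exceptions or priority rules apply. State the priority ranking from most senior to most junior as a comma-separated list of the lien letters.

D, C, A, E, B

First, effective dates: A was recorded within the 10-day window, so its effective date is the deed date 8/9/2017.
D is a real-property tax lien, so it outranks all other liens regardless of date.
Among the remaining liens, by effective date: C (8/23/2016), E (1/15/2017), A (8/9/2017), B (12/21/2017).
The subordination applies — E was senior to A — so E and A swap.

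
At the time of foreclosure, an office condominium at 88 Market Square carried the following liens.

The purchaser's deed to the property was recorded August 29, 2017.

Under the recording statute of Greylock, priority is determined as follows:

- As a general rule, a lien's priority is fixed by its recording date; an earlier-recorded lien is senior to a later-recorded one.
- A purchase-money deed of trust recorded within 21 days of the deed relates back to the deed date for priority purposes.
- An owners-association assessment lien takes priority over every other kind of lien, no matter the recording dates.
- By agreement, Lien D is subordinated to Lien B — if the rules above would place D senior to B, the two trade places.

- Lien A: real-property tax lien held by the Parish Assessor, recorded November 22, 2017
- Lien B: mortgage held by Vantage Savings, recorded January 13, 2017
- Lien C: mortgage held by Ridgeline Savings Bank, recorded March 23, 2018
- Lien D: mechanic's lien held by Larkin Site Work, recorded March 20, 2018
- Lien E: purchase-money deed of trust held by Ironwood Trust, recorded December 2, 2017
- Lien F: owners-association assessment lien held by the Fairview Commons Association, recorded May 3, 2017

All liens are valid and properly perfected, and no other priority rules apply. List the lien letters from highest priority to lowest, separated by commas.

Effective dates: E was recorded 95 days after the deed, outside the 21-day window, so it keeps its recording date.
F, as an owners-association assessment lien, has superpriority and ranks first.
The other liens, earliest effective date first: B (January 13, 2017), A (November 22, 2017), E (December 2, 2017), D (March 20, 2018), C (March 23, 2018).
Since D is not senior to B, the subordination leaves the order unchanged.

F, B, A, E, D, C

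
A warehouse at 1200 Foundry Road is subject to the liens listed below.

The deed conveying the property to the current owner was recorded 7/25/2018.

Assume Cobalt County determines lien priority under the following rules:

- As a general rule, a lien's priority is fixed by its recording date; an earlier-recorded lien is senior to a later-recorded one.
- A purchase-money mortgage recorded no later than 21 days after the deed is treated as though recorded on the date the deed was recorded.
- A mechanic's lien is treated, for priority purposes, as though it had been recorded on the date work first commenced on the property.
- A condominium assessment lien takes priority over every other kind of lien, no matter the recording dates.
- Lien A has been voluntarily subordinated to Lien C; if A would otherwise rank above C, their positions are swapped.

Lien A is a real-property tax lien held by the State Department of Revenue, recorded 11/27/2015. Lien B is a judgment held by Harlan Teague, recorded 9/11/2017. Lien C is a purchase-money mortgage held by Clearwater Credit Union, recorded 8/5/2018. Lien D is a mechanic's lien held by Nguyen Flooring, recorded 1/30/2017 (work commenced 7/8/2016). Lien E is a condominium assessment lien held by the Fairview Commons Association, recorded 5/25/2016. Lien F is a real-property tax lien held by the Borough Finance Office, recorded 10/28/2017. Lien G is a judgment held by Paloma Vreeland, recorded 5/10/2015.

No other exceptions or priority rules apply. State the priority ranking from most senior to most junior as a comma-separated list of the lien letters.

E, G, C, D, B, F, A

Effective dates after the stated exceptions: C relates back to the deed date 7/25/2018; D's effective date is 7/8/2016, when work began.
E is a condominium assessment lien, so it outranks all other liens regardless of date.
Remaining liens by effective date: G (5/10/2015), A (11/27/2015), D (7/8/2016), B (9/11/2017), F (10/28/2017), C (7/25/2018).
The subordination applies — A was senior to C — so A and C swap.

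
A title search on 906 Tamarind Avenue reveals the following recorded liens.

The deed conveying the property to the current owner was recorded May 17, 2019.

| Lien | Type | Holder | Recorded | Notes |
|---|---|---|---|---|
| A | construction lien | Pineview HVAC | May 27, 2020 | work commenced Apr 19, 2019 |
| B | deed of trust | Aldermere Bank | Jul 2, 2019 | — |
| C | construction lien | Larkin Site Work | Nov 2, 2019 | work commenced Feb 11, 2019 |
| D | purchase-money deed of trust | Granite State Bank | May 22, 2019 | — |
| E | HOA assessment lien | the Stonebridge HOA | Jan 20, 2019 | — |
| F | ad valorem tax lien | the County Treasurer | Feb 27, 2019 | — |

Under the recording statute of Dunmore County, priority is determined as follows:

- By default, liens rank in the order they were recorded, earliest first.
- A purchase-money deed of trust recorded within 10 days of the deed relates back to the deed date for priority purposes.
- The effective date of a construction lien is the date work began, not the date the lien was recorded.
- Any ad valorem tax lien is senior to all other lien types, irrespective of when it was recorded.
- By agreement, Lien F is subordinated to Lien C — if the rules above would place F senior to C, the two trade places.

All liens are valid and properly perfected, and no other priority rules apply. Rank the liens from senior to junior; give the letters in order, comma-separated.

First, effective dates: A's effective date is Apr 19, 2019, when work began; C's effective date is Feb 11, 2019, when work began; D was recorded within the 10-day window, so its effective date is the deed date May 17, 2019.
As an ad valorem tax lien, F is senior to every other lien.
The other liens, earliest effective date first: E (Jan 20, 2019), C (Feb 11, 2019), A (Apr 19, 2019), D (May 17, 2019), B (Jul 2, 2019).
F would otherwise be senior to C, so under the subordination agreement F and C exchange positions.

C, E, F, A, D, B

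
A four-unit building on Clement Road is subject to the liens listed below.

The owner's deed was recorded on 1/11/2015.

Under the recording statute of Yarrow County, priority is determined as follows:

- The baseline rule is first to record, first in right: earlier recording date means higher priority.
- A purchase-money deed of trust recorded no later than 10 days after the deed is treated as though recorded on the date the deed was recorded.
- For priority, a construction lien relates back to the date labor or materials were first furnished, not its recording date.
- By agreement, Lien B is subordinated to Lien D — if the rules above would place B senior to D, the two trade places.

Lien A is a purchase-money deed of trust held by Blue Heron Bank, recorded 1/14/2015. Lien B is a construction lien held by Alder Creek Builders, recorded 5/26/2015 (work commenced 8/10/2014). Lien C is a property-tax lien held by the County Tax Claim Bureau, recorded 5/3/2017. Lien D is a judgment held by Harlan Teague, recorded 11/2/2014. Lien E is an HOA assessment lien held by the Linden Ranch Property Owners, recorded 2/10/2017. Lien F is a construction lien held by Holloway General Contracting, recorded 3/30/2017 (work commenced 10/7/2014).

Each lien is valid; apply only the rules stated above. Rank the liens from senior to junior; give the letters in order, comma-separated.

Effective dates: A's effective date is the deed date, 1/11/2015; B relates back to 8/10/2014 (work commenced); F relates back to 10/7/2014 (work commenced).
Ordering by effective date: B (8/10/2014), F (10/7/2014), D (11/2/2014), A (1/11/2015), E (2/10/2017), C (5/3/2017).
Because B would otherwise rank above D, the subordination swaps them.

D, F, B, A, E, C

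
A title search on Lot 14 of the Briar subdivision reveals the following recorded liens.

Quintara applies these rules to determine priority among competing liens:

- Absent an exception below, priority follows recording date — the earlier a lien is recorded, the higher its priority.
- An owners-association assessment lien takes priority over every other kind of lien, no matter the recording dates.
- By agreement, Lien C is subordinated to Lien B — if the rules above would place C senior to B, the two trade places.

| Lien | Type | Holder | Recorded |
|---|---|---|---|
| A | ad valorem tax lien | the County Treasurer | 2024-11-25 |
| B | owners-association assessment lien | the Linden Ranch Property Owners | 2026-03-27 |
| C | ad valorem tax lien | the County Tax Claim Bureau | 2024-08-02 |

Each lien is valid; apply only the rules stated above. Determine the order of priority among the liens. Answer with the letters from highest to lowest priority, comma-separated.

As an owners-association assessment lien, B is senior to every other lien.
Among the remaining liens, by effective date: C (2024-08-02), A (2024-11-25).
C is already junior to B, so the subordination agreement changes nothing.

B, C, A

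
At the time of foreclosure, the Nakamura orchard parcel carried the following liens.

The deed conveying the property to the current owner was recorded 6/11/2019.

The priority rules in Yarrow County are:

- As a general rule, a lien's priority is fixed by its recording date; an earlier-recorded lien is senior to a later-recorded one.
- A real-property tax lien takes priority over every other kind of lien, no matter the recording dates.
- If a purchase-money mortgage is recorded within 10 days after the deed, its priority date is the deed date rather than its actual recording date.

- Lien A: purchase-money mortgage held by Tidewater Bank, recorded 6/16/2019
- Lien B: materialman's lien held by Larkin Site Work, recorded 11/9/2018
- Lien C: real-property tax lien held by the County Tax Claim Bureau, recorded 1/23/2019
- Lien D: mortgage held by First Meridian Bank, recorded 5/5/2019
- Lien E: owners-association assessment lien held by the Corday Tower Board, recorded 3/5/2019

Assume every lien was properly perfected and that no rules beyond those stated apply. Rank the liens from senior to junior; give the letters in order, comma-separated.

C, B, E, D, A

Effective dates after the stated exceptions: A relates back to the deed date 6/11/2019.
C is a real-property tax lien and takes priority over every other lien.
Remaining liens by effective date: B (11/9/2018), E (3/5/2019), D (5/5/2019), A (6/11/2019).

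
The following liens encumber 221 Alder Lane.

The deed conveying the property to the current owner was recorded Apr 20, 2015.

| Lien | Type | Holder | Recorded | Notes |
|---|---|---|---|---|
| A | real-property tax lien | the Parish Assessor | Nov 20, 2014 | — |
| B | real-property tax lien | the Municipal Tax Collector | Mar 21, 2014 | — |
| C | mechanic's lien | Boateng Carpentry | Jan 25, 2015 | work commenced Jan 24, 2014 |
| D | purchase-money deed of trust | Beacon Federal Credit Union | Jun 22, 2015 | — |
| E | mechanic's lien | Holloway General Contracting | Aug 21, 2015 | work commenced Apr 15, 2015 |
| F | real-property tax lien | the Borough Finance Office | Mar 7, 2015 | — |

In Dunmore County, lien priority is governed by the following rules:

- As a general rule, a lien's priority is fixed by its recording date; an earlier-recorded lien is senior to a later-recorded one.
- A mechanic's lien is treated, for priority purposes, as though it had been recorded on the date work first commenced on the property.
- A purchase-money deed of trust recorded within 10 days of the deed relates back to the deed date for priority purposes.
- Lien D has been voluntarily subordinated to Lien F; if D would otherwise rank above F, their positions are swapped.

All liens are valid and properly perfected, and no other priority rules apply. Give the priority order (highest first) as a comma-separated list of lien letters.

Effective dates after the stated exceptions: C relates back to Jan 24, 2014 (work commenced); D missed the 10-day window (63 days after the deed), so its recording date stands; E is treated as recorded Apr 15, 2015, the work-commencement date.
Sorted by effective date: C (Jan 24, 2014), B (Mar 21, 2014), A (Nov 20, 2014), F (Mar 7, 2015), E (Apr 15, 2015), D (Jun 22, 2015).
D already ranks below F; the subordination has no effect.

C, B, A, F, E, D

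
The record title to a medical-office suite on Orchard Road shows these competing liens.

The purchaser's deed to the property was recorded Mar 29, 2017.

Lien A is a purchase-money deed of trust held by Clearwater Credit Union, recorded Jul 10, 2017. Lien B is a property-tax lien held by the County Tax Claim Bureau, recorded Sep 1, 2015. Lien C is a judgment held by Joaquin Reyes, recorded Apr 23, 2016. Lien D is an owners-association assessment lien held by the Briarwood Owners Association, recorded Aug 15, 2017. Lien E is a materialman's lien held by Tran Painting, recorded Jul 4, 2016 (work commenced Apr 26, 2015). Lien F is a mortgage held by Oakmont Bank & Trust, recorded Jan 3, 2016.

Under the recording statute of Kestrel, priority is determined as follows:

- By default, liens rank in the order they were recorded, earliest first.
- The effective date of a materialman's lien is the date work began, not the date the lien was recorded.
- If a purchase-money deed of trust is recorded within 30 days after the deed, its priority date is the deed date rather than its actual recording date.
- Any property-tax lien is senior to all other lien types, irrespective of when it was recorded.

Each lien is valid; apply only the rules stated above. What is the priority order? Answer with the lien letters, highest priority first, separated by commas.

B, E, F, C, A, D

First, effective dates: A was recorded 103 days after the deed — beyond 30 days — so no relation-back applies; E's effective date is Apr 26, 2015, when work began.
As a property-tax lien, B is senior to every other lien.
Remaining liens by effective date: E (Apr 26, 2015), F (Jan 3, 2016), C (Apr 23, 2016), A (Jul 10, 2017), D (Aug 15, 2017).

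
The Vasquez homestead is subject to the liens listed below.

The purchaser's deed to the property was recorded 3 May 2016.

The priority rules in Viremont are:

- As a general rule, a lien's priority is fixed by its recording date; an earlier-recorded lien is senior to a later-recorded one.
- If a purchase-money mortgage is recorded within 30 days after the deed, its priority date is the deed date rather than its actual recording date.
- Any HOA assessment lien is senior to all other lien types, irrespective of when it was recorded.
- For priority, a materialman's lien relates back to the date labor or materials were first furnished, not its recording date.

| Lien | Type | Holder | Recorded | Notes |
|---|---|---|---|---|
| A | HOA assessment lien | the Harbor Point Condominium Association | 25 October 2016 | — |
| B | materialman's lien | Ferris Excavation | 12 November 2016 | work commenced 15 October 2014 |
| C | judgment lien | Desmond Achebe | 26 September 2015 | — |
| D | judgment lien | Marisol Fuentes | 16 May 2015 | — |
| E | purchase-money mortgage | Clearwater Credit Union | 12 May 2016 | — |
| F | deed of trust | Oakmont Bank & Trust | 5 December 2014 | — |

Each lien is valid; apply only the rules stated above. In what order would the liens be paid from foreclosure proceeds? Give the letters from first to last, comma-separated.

Adjusting effective dates: B is treated as recorded 15 October 2014, the work-commencement date; E was recorded within the 30-day window, so its effective date is the deed date 3 May 2016.
A is an HOA assessment lien, so it outranks all other liens regardless of date.
Ordering the rest by effective date: B (15 October 2014), F (5 December 2014), D (16 May 2015), C (26 September 2015), E (3 May 2016).

A, B, F, D, C, E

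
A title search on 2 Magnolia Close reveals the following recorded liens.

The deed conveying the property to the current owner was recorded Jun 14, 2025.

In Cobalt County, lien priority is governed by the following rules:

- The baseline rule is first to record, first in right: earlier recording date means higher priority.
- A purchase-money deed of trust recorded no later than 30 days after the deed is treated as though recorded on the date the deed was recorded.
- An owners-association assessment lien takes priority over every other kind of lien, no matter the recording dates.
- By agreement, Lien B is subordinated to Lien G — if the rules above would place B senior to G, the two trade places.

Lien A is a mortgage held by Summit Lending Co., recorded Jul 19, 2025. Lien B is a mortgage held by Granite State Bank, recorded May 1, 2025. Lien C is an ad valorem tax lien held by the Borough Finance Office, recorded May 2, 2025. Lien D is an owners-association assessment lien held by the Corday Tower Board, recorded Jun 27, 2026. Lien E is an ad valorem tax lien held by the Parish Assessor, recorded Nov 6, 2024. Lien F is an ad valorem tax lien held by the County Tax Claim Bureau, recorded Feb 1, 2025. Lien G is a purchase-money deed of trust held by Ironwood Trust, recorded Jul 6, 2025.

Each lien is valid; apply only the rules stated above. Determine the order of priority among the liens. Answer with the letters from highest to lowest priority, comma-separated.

D, E, F, G, C, B, A

Effective dates: G was recorded within the 30-day window, so its effective date is the deed date Jun 14, 2025.
D is an owners-association assessment lien, so it outranks all other liens regardless of date.
The other liens, earliest effective date first: E (Nov 6, 2024), F (Feb 1, 2025), B (May 1, 2025), C (May 2, 2025), G (Jun 14, 2025), A (Jul 19, 2025).
The subordination applies — B was senior to G — so B and G swap.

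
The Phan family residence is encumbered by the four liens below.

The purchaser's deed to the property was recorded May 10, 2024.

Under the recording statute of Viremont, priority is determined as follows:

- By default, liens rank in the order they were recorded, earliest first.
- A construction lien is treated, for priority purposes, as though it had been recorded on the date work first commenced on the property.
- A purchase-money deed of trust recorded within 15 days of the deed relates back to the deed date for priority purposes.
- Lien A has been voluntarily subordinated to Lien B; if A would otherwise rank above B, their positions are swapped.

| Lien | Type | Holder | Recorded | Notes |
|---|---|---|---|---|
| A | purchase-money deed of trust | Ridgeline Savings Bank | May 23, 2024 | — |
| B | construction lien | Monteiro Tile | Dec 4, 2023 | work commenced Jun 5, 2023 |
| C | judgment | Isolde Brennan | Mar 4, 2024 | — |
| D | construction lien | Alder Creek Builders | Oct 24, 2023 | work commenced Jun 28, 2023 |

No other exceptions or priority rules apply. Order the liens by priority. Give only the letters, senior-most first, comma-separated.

Effective dates after the stated exceptions: A was recorded within the 15-day window, so its effective date is the deed date May 10, 2024; B's effective date is Jun 5, 2023, when work began; D relates back to Jun 28, 2023 (work commenced).
Ordering by effective date: B (Jun 5, 2023), D (Jun 28, 2023), C (Mar 4, 2024), A (May 10, 2024).
A is already junior to B, so the subordination agreement changes nothing.

B, D, C, A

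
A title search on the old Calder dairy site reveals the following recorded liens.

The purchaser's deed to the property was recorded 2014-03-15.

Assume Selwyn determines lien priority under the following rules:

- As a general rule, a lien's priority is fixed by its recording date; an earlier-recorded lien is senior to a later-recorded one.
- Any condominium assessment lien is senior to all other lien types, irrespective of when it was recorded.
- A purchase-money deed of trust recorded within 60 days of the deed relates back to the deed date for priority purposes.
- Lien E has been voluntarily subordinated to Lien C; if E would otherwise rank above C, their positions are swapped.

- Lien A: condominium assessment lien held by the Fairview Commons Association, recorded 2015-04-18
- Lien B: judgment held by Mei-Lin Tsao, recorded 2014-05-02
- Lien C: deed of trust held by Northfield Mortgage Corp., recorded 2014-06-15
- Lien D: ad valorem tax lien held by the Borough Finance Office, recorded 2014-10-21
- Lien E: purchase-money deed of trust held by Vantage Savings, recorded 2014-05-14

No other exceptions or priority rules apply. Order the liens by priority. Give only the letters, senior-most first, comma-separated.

A, C, B, E, D

Effective dates after the stated exceptions: E was recorded within the 60-day window, so its effective date is the deed date 2014-03-15.
A, as a condominium assessment lien, has superpriority and ranks first.
Among the remaining liens, by effective date: E (2014-03-15), B (2014-05-02), C (2014-06-15), D (2014-10-21).
Because E would otherwise rank above C, the subordination swaps them.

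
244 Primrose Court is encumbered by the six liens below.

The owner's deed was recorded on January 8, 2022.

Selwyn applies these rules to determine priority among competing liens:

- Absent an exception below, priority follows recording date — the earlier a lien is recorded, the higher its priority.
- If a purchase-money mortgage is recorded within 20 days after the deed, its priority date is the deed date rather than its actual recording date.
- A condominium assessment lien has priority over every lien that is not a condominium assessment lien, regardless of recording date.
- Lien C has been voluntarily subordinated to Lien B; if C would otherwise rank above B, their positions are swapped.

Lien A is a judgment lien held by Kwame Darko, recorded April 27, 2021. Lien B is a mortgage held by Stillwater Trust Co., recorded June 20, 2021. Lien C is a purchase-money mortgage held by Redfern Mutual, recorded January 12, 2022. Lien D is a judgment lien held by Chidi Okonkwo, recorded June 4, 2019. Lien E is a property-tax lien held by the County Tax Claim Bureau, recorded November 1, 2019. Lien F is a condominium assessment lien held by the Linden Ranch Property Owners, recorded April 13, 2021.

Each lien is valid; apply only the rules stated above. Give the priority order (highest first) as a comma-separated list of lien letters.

F, D, E, A, B, C

First, effective dates: C relates back to the deed date January 8, 2022.
F is a condominium assessment lien, so it outranks all other liens regardless of date.
Ordering the rest by effective date: D (June 4, 2019), E (November 1, 2019), A (April 27, 2021), B (June 20, 2021), C (January 8, 2022).
C already ranks below B; the subordination has no effect.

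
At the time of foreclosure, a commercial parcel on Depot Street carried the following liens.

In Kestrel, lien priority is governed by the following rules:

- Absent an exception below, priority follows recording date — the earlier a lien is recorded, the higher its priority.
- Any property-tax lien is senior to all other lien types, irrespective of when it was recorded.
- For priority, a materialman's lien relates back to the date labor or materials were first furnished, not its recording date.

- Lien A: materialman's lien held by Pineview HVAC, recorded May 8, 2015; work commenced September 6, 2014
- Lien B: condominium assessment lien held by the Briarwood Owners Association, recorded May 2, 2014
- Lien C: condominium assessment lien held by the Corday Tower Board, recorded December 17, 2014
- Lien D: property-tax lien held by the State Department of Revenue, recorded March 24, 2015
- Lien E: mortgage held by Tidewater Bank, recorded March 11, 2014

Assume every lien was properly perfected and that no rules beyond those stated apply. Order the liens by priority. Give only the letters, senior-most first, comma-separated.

D, E, B, A, C

Effective dates: A relates back to September 6, 2014 (work commenced).
D is a property-tax lien and takes priority over every other lien.
The other liens, earliest effective date first: E (March 11, 2014), B (May 2, 2014), A (September 6, 2014), C (December 17, 2014).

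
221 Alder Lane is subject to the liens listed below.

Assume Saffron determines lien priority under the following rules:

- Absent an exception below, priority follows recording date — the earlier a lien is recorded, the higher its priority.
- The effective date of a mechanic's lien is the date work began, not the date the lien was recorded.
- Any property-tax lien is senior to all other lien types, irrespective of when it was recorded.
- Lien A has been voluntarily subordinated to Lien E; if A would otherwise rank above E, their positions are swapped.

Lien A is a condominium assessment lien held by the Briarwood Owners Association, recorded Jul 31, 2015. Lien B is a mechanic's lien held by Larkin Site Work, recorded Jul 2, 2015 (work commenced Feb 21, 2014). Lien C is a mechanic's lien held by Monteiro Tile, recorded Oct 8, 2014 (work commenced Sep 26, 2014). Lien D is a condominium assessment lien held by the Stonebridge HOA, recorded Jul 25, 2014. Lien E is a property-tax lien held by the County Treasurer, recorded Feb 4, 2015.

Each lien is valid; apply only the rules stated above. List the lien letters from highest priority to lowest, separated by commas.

First, effective dates: B relates back to Feb 21, 2014 (work commenced); C's effective date is Sep 26, 2014, when work began.
E is a property-tax lien and takes priority over every other lien.
Among the remaining liens, by effective date: B (Feb 21, 2014), D (Jul 25, 2014), C (Sep 26, 2014), A (Jul 31, 2015).
A is already junior to E, so the subordination agreement changes nothing.

E, B, D, C, A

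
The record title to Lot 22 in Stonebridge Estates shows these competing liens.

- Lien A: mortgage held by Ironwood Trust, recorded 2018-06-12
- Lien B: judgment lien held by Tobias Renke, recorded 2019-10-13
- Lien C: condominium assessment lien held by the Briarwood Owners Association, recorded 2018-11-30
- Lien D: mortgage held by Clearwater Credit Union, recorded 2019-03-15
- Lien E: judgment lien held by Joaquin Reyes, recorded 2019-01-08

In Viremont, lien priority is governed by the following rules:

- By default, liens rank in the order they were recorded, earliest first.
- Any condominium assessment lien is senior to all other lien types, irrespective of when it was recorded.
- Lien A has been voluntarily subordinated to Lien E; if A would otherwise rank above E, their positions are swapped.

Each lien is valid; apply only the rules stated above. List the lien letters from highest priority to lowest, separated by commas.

C, E, A, D, B

C is a condominium assessment lien and takes priority over every other lien.
Ordering the rest by effective date: A (2018-06-12), E (2019-01-08), D (2019-03-15), B (2019-10-13).
The subordination applies — A was senior to E — so A and E swap.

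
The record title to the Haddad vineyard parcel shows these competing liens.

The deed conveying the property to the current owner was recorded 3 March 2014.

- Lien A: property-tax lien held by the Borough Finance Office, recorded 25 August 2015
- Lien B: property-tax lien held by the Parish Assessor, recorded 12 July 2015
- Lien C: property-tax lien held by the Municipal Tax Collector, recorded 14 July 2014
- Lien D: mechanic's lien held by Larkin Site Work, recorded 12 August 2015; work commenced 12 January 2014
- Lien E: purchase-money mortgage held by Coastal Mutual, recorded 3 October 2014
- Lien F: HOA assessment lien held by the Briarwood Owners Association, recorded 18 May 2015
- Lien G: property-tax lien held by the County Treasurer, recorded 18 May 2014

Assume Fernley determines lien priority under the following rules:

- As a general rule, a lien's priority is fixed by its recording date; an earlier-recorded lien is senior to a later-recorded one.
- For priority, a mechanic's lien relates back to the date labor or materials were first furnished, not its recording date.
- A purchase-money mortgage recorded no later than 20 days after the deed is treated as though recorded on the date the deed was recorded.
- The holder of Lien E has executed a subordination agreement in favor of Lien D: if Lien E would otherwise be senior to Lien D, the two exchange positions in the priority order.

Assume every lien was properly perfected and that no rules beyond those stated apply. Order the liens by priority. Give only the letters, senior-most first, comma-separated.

First, effective dates: D is treated as recorded 12 January 2014, the work-commencement date; E was recorded 214 days after the deed, outside the 20-day window, so it keeps its recording date.
By effective date: D (12 January 2014), G (18 May 2014), C (14 July 2014), E (3 October 2014), F (18 May 2015), B (12 July 2015), A (25 August 2015).
E already ranks below D; the subordination has no effect.

D, G, C, E, F, B, A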